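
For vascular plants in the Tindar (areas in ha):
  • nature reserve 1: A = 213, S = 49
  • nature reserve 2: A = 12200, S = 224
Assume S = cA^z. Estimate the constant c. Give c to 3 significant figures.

z = ln(S₂/S₁) / ln(A₂/A₁) = ln(224/49) / ln(12200/213) = 1.5198 / 4.0479 = 0.3755
c = S₁ / A₁^z = 49 / 213^0.3755 = 49 / 7.485 = 6.546

6.55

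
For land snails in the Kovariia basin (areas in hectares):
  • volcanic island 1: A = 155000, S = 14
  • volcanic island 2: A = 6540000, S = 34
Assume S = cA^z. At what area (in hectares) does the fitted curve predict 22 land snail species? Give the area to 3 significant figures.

z = ln(34/14) / ln(6540000/155000) = 0.8873 / 3.7423 = 0.2371
c = 14 / 155000^0.2371 = 14 / 17.01 = 0.8232
A = (22/0.8232)^(1/0.2371) ⇒ ln A = ln(26.73)/0.2371 = 13.8575
A = e^13.8575 ≈ 1042843 hectares

1040000 hectares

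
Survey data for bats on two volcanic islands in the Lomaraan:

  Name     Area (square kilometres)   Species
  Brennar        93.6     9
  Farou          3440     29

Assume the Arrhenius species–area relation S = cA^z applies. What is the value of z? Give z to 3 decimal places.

Taking logs: ln S = ln c + z ln A, so z = (ln S₂ − ln S₁)/(ln A₂ − ln A₁).
z = ln(29/9) / ln(3440/93.6) = ln(3.222) / ln(36.75) = 1.1701 / 3.6042 = 0.3246

0.325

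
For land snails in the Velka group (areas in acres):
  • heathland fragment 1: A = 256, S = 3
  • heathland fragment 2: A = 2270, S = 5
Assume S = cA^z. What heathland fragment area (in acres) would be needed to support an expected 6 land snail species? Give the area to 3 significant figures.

4950 acres

z = ln(5/3) / ln(2270/256) = 0.5108 / 2.1824 = 0.2341
c = 3 / 256^0.2341 = 3 / 3.662 = 0.8193
A = (6/0.8193)^(1/0.2341) ⇒ ln A = ln(7.324)/0.2341 = 8.5065
A = e^8.5065 ≈ 4947 acres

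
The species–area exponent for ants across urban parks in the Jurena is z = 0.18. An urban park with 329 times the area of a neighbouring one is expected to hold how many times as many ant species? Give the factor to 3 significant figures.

S₂/S₁ = (A₂/A₁)^z = 329^0.18
ln(S₂/S₁) = 0.18 × ln 329 = 0.18 × 5.7961 = 1.0433
S₂/S₁ = e^1.0433 ≈ 2.839

2.84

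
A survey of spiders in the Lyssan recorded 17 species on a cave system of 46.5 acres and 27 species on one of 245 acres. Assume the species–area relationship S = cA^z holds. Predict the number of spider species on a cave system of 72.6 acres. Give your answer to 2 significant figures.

19

z = ln(27/17) / ln(245/46.5) = 0.4626 / 1.6618 = 0.2784
c = 17 / 46.5^0.2784 = 17 / 2.912 = 5.838
S₃ = 5.838 × 72.6^0.2784 = 5.838 × 3.297 ≈ 19.24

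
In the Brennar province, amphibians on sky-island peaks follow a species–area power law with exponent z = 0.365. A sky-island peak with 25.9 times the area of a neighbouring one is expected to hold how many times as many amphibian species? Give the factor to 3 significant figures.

3.28

S₂/S₁ = (A₂/A₁)^z = 25.9^0.365
ln(S₂/S₁) = 0.365 × ln 25.9 = 0.365 × 3.2542 = 1.1878
S₂/S₁ = e^1.1878 ≈ 3.28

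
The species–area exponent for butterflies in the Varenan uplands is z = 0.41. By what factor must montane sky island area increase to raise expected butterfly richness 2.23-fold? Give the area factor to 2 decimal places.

(A₂/A₁)^0.41 = 2.23, so A₂/A₁ = 2.23^(1/0.41) = 2.23^2.439
ln(A₂/A₁) = ln 2.23 / 0.41 = 0.8020 / 0.41 = 1.9561
A₂/A₁ = e^1.9561 ≈ 7.072

7.07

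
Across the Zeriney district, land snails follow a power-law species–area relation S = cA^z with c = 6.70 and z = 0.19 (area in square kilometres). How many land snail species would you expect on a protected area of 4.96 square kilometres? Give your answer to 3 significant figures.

S = 6.7 × 4.96^0.19
ln S = ln 6.7 + 0.19 × ln 4.96 = 1.9021 + 0.19 × 1.6014 = 2.2064
S = e^2.2064 ≈ 9.083

9.08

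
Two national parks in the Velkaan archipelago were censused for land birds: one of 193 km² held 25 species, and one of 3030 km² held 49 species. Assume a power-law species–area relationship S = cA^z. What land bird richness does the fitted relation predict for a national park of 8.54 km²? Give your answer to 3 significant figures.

11.7

z = ln(49/25) / ln(3030/193) = 0.6729 / 2.7536 = 0.2444
c = 25 / 193^0.2444 = 25 / 3.619 = 6.909
S₃ = 6.909 × 8.54^0.2444 = 6.909 × 1.689 ≈ 11.67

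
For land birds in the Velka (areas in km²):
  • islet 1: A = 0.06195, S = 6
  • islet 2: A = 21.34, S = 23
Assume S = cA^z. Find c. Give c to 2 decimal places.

11.38

z = ln(S₂/S₁) / ln(A₂/A₁) = ln(23/6) / ln(21.34/0.06195) = 1.3437 / 5.8420 = 0.2300
c = S₁ / A₁^z = 6 / 0.06195^0.2300 = 6 / 0.5274 = 11.38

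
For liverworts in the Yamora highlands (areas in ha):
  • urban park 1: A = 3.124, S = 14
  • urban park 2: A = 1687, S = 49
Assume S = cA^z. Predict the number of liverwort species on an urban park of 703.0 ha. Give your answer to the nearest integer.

41

z = ln(49/14) / ln(1687/3.124) = 1.2528 / 6.2916 = 0.1991
c = 14 / 3.124^0.1991 = 14 / 1.255 = 11.16
S₃ = 11.16 × 703^0.1991 = 11.16 × 3.689 ≈ 41.16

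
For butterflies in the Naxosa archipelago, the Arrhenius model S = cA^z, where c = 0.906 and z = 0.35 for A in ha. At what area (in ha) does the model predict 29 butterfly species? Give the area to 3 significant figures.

29 = 0.906 × A^0.35  ⇒  A^0.35 = 29/0.906 = 32.01
ln A = ln(32.01) / 0.35 = 3.4660 / 0.35 = 9.9029
A = e^9.9029 ≈ 19988 ha

20000 ha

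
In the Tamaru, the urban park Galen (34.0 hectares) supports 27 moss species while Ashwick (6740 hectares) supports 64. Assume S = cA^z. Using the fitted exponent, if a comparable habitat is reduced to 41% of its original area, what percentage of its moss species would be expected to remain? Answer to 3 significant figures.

86.5%

z = ln(64/27) / ln(6740/34) = 0.8630 / 5.2895 = 0.1632
S_new/S_old = (A_new/A_old)^z = 0.41^0.1632 = exp(0.1632 × -0.8916) = 0.8646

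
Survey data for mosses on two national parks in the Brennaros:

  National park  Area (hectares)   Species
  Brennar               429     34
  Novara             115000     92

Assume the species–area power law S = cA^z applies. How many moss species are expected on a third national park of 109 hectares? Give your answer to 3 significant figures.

26.6

z = ln(92/34) / ln(115000/429) = 0.9954 / 5.5912 = 0.1780
c = 34 / 429^0.1780 = 34 / 2.942 = 11.56
S₃ = 11.56 × 109^0.1780 = 11.56 × 2.305 ≈ 26.64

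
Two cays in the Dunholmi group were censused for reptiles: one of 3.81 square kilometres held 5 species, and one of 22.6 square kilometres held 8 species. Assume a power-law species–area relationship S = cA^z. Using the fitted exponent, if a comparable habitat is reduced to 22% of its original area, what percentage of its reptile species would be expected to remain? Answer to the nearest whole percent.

z = ln(8/5) / ln(22.6/3.81) = 0.4700 / 1.7803 = 0.2640
S_new/S_old = (A_new/A_old)^z = 0.22^0.2640 = exp(0.2640 × -1.5141) = 0.6705

67%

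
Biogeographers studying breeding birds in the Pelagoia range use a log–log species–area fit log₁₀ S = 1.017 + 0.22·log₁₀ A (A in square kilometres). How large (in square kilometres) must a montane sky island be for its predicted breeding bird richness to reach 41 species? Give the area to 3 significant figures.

511 square kilometres

41 = 10.4 × A^0.22  ⇒  A^0.22 = 41/10.4 = 3.943
ln A = ln(3.943) / 0.22 = 1.3718 / 0.22 = 6.2357
A = e^6.2357 ≈ 510.6 square kilometres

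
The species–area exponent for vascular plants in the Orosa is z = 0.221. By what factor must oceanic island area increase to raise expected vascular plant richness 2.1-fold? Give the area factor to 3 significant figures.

(A₂/A₁)^0.221 = 2.1, so A₂/A₁ = 2.1^(1/0.221) = 2.1^4.525
ln(A₂/A₁) = ln 2.1 / 0.221 = 0.7419 / 0.221 = 3.3572
A₂/A₁ = e^3.3572 ≈ 28.71

28.7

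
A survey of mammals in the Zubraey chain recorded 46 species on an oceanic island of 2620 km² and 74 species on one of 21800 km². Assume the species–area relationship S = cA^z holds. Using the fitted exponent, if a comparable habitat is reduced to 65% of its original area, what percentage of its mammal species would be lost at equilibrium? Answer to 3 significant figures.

z = ln(74/46) / ln(21800/2620) = 0.4754 / 2.1187 = 0.2244
S_new/S_old = (A_new/A_old)^z = 0.65^0.2244 = exp(0.2244 × -0.4308) = 0.9079
Fraction lost = 1 − 0.9079 = 0.09214

9.21%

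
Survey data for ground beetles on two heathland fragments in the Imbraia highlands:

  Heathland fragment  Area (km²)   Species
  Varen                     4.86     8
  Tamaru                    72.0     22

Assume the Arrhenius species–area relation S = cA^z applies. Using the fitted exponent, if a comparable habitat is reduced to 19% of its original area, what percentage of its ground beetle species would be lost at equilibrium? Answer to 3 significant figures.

z = ln(22/8) / ln(72/4.86) = 1.0116 / 2.6956 = 0.3753
S_new/S_old = (A_new/A_old)^z = 0.19^0.3753 = exp(0.3753 × -1.6607) = 0.5362
Fraction lost = 1 − 0.5362 = 0.4638

46.4%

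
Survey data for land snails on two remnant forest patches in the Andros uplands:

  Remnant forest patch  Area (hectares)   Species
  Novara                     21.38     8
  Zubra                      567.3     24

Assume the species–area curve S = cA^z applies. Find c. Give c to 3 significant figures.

z = ln(S₂/S₁) / ln(A₂/A₁) = ln(24/8) / ln(567.3/21.38) = 1.0986 / 3.2784 = 0.3351
c = S₁ / A₁^z = 8 / 21.38^0.3351 = 8 / 2.791 = 2.867

2.87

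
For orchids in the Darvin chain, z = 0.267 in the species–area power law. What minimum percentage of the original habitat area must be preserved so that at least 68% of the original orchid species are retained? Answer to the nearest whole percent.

Need (A_new/A_old)^0.267 = 0.68, so A_new/A_old = 0.68^(1/0.267) = 0.68^3.745
ln(A_new/A_old) = ln 0.68 / 0.267 = -0.3857 / 0.267 = -1.4444
A_new/A_old = e^-1.4444 ≈ 0.2359

24%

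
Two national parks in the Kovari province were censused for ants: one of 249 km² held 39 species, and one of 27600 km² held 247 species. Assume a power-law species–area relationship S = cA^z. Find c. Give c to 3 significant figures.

4.48

z = ln(S₂/S₁) / ln(A₂/A₁) = ln(247/39) / ln(27600/249) = 1.8458 / 4.7081 = 0.3921
c = S₁ / A₁^z = 39 / 249^0.3921 = 39 / 8.698 = 4.484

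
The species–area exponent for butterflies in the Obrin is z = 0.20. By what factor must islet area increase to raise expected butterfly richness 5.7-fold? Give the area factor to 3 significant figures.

(A₂/A₁)^0.2 = 5.7, so A₂/A₁ = 5.7^(1/0.2) = 5.7^5
ln(A₂/A₁) = ln 5.7 / 0.2 = 1.7405 / 0.2 = 8.7023
A₂/A₁ = e^8.7023 ≈ 6017

6020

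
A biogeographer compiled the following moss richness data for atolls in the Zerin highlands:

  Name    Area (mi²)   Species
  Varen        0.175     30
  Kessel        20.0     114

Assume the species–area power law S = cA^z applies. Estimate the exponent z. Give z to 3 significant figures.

Taking logs: ln S = ln c + z ln A, so z = (ln S₂ − ln S₁)/(ln A₂ − ln A₁).
z = ln(114/30) / ln(20/0.175) = ln(3.8) / ln(114.3) = 1.3350 / 4.7387 = 0.2817

0.282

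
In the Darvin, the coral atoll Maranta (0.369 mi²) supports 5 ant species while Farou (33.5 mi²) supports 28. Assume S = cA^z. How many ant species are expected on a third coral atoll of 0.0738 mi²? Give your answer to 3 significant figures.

z = ln(28/5) / ln(33.5/0.369) = 1.7228 / 4.5085 = 0.3821
c = 5 / 0.369^0.3821 = 5 / 0.6832 = 7.318
S₃ = 7.318 × 0.0738^0.3821 = 7.318 × 0.3694 ≈ 2.703

2.70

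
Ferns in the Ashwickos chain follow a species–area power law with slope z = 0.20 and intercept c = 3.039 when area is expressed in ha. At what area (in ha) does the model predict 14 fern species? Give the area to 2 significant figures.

14 = 3.039 × A^0.2  ⇒  A^0.2 = 14/3.039 = 4.607
ln A = ln(4.607) / 0.2 = 1.5275 / 0.2 = 7.6376
A = e^7.6376 ≈ 2075 ha

2100 ha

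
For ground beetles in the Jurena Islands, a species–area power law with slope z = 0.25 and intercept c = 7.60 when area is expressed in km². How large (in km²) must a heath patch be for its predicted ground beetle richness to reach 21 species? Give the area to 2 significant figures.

58 km²

21 = 7.6 × A^0.25  ⇒  A^0.25 = 21/7.6 = 2.763
ln A = ln(2.763) / 0.25 = 1.0164 / 0.25 = 4.0655
A = e^4.0655 ≈ 58.29 km²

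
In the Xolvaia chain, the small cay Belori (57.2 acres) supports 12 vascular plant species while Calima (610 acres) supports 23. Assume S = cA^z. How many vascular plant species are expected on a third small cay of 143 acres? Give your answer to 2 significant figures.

15

z = ln(23/12) / ln(610/57.2) = 0.6506 / 2.3669 = 0.2749
c = 12 / 57.2^0.2749 = 12 / 3.041 = 3.946
S₃ = 3.946 × 143^0.2749 = 3.946 × 3.912 ≈ 15.44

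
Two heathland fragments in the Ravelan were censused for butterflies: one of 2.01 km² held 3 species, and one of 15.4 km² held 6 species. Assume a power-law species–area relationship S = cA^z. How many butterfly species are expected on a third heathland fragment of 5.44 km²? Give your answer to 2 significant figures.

z = ln(6/3) / ln(15.4/2.01) = 0.6931 / 2.0362 = 0.3404
c = 3 / 2.01^0.3404 = 3 / 1.268 = 2.365
S₃ = 2.365 × 5.44^0.3404 = 2.365 × 1.78 ≈ 4.21

4.2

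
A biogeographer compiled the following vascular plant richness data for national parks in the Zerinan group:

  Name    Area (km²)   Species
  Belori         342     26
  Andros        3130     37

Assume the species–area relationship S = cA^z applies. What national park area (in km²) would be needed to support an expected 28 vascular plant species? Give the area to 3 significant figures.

544 km²

z = ln(37/26) / ln(3130/342) = 0.3528 / 2.2140 = 0.1594
c = 26 / 342^0.1594 = 26 / 2.534 = 10.26
A = (28/10.26)^(1/0.1594) ⇒ ln A = ln(2.729)/0.1594 = 6.2998
A = e^6.2998 ≈ 544.5 km²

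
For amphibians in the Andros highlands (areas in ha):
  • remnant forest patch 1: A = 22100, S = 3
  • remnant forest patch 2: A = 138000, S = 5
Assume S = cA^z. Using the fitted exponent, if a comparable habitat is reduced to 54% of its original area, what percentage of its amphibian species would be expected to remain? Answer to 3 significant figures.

z = ln(5/3) / ln(138000/22100) = 0.5108 / 1.8317 = 0.2789
S_new/S_old = (A_new/A_old)^z = 0.54^0.2789 = exp(0.2789 × -0.6162) = 0.8421

84.2%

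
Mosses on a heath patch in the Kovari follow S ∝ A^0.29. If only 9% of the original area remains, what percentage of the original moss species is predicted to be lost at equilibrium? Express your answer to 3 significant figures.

S_new/S_old = (A_new/A_old)^z = 0.09^0.29
= exp(0.29 × ln 0.09) = exp(0.29 × -2.4079) = exp(-0.6983) ≈ 0.4974
Fraction lost = 1 − 0.4974 = 0.5026

50.3%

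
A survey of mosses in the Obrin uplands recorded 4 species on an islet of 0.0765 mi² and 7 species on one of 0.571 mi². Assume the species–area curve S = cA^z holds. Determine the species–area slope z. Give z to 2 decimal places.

Taking logs: ln S = ln c + z ln A, so z = (ln S₂ − ln S₁)/(ln A₂ − ln A₁).
z = ln(7/4) / ln(0.571/0.0765) = ln(1.75) / ln(7.464) = 0.5596 / 2.0101 = 0.2784

0.28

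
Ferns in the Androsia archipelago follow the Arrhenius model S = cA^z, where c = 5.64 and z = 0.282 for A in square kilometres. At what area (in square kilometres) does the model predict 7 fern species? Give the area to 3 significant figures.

7 = 5.64 × A^0.282  ⇒  A^0.282 = 7/5.64 = 1.241
ln A = ln(1.241) / 0.282 = 0.2160 / 0.282 = 0.7660
A = e^0.7660 ≈ 2.151 square kilometres

2.15 square kilometres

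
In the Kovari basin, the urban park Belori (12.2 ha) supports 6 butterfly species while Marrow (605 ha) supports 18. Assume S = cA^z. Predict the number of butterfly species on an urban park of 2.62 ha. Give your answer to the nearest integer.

z = ln(18/6) / ln(605/12.2) = 1.0986 / 3.9038 = 0.2814
c = 6 / 12.2^0.2814 = 6 / 2.022 = 2.968
S₃ = 2.968 × 2.62^0.2814 = 2.968 × 1.311 ≈ 3.892

4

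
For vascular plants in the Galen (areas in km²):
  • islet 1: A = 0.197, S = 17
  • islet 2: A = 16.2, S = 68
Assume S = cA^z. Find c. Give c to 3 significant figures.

28.3

z = ln(S₂/S₁) / ln(A₂/A₁) = ln(68/17) / ln(16.2/0.197) = 1.3863 / 4.4096 = 0.3144
c = S₁ / A₁^z = 17 / 0.197^0.3144 = 17 / 0.6001 = 28.33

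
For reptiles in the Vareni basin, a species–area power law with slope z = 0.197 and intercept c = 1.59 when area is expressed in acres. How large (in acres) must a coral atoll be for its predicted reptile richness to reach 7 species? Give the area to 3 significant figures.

1850 acres

7 = 1.59 × A^0.197  ⇒  A^0.197 = 7/1.59 = 4.403
ln A = ln(4.403) / 0.197 = 1.4822 / 0.197 = 7.5237
A = e^7.5237 ≈ 1851 acres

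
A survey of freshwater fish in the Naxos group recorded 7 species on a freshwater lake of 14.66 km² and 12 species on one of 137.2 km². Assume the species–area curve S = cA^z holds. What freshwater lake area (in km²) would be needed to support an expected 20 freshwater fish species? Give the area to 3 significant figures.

z = ln(12/7) / ln(137.2/14.66) = 0.5390 / 2.2363 = 0.2410
c = 7 / 14.66^0.2410 = 7 / 1.91 = 3.665
A = (20/3.665)^(1/0.2410) ⇒ ln A = ln(5.457)/0.2410 = 7.0409
A = e^7.0409 ≈ 1142 km²

1140 km²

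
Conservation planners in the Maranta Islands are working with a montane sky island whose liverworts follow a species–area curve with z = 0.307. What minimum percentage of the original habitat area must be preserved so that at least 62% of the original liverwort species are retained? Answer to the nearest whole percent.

21%

Need (A_new/A_old)^0.307 = 0.62, so A_new/A_old = 0.62^(1/0.307) = 0.62^3.257
ln(A_new/A_old) = ln 0.62 / 0.307 = -0.4780 / 0.307 = -1.5571
A_new/A_old = e^-1.5571 ≈ 0.2107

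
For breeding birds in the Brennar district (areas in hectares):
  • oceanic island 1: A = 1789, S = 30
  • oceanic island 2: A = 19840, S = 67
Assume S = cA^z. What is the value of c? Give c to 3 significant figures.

2.46

z = ln(S₂/S₁) / ln(A₂/A₁) = ln(67/30) / ln(19840/1789) = 0.8035 / 2.4060 = 0.3339
c = S₁ / A₁^z = 30 / 1789^0.3339 = 30 / 12.2 = 2.46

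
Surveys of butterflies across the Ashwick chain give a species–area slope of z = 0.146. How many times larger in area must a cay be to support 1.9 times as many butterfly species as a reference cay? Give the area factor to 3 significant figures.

(A₂/A₁)^0.146 = 1.9, so A₂/A₁ = 1.9^(1/0.146) = 1.9^6.849
ln(A₂/A₁) = ln 1.9 / 0.146 = 0.6419 / 0.146 = 4.3963
A₂/A₁ = e^4.3963 ≈ 81.15

81.1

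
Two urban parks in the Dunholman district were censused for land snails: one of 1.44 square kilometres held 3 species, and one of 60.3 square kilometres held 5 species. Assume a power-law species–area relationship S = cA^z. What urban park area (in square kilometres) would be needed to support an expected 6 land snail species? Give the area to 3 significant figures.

z = ln(5/3) / ln(60.3/1.44) = 0.5108 / 3.7347 = 0.1368
c = 3 / 1.44^0.1368 = 3 / 1.051 = 2.854
A = (6/2.854)^(1/0.1368) ⇒ ln A = ln(2.102)/0.1368 = 5.4323
A = e^5.4323 ≈ 228.7 square kilometres

229 square kilometres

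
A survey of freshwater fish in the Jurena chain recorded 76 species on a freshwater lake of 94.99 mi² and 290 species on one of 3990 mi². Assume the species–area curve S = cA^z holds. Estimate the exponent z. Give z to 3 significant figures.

0.358

Taking logs: ln S = ln c + z ln A, so z = (ln S₂ − ln S₁)/(ln A₂ − ln A₁).
z = ln(290/76) / ln(3990/94.99) = ln(3.816) / ln(42) = 1.3391 / 3.7378 = 0.3583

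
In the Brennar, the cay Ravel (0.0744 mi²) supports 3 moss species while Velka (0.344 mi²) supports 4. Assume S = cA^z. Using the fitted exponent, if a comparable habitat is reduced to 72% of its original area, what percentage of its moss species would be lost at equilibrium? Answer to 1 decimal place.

6.0%

z = ln(4/3) / ln(0.344/0.0744) = 0.2877 / 1.5312 = 0.1879
S_new/S_old = (A_new/A_old)^z = 0.72^0.1879 = exp(0.1879 × -0.3285) = 0.9401
Fraction lost = 1 − 0.9401 = 0.05985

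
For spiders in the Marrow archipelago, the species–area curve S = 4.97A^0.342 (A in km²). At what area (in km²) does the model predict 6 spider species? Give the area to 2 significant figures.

1.7 km²

6 = 4.97 × A^0.342  ⇒  A^0.342 = 6/4.97 = 1.207
ln A = ln(1.207) / 0.342 = 0.1883 / 0.342 = 0.5507
A = e^0.5507 ≈ 1.734 km²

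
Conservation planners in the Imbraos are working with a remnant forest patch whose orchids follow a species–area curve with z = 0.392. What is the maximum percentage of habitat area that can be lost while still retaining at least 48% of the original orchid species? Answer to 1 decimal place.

84.6%

Need (A_new/A_old)^0.392 = 0.48, so A_new/A_old = 0.48^(1/0.392) = 0.48^2.551
ln(A_new/A_old) = ln 0.48 / 0.392 = -0.7340 / 0.392 = -1.8724
A_new/A_old = e^-1.8724 ≈ 0.1538
Fraction that can be lost = 1 − 0.1538 = 0.8462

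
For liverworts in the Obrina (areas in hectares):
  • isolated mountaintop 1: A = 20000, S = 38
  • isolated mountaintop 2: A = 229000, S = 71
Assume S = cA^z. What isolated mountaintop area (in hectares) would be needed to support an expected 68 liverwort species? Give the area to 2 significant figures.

z = ln(71/38) / ln(229000/20000) = 0.6251 / 2.4380 = 0.2564
c = 38 / 20000^0.2564 = 38 / 12.67 = 2.999
A = (68/2.999)^(1/0.2564) ⇒ ln A = ln(22.67)/0.2564 = 12.1731
A = e^12.1731 ≈ 193512 hectares

190000 hectares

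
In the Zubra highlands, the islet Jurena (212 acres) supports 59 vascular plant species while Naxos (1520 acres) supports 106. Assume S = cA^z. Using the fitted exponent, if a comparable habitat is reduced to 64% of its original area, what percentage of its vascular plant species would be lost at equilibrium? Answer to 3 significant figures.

z = ln(106/59) / ln(1520/212) = 0.5859 / 1.9699 = 0.2974
S_new/S_old = (A_new/A_old)^z = 0.64^0.2974 = exp(0.2974 × -0.4463) = 0.8757
Fraction lost = 1 − 0.8757 = 0.1243

12.4%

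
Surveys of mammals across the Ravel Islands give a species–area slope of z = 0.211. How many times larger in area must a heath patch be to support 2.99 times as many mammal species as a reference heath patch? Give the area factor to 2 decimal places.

179.62

(A₂/A₁)^0.211 = 2.99, so A₂/A₁ = 2.99^(1/0.211) = 2.99^4.739
ln(A₂/A₁) = ln 2.99 / 0.211 = 1.0953 / 0.211 = 5.1909
A₂/A₁ = e^5.1909 ≈ 179.6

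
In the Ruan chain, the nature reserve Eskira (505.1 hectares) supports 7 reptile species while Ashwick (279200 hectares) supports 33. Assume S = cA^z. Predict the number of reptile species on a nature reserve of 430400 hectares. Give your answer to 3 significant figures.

36.7

z = ln(33/7) / ln(279200/505.1) = 1.5506 / 6.3149 = 0.2455
c = 7 / 505.1^0.2455 = 7 / 4.611 = 1.518
S₃ = 1.518 × 430400^0.2455 = 1.518 × 24.18 ≈ 36.7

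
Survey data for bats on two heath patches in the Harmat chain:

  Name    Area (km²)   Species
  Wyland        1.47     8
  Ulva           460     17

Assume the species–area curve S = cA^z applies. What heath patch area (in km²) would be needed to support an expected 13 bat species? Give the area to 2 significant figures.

z = ln(17/8) / ln(460/1.47) = 0.7538 / 5.7460 = 0.1312
c = 8 / 1.47^0.1312 = 8 / 1.052 = 7.606
A = (13/7.606)^(1/0.1312) ⇒ ln A = ln(1.709)/0.1312 = 4.0863
A = e^4.0863 ≈ 59.52 km²

60 km²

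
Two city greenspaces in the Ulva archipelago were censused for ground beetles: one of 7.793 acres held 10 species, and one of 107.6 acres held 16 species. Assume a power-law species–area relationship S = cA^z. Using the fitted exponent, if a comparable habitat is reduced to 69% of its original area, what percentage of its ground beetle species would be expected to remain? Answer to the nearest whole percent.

z = ln(16/10) / ln(107.6/7.793) = 0.4700 / 2.6252 = 0.1790
S_new/S_old = (A_new/A_old)^z = 0.69^0.1790 = exp(0.1790 × -0.3711) = 0.9357

94%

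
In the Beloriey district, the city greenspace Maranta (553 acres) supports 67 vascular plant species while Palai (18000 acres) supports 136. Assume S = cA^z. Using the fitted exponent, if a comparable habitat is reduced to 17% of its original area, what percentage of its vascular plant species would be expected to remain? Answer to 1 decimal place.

z = ln(136/67) / ln(18000/553) = 0.7080 / 3.4828 = 0.2033
S_new/S_old = (A_new/A_old)^z = 0.17^0.2033 = exp(0.2033 × -1.7720) = 0.6975

69.8%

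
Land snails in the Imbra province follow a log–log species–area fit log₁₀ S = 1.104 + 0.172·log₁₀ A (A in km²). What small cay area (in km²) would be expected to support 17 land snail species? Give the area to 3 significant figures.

5.43 km²

17 = 12.71 × A^0.172  ⇒  A^0.172 = 17/12.71 = 1.338
ln A = ln(1.338) / 0.172 = 0.2912 / 0.172 = 1.6928
A = e^1.6928 ≈ 5.435 km²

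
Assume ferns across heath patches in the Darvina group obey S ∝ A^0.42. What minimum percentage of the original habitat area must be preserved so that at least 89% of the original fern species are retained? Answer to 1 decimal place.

Need (A_new/A_old)^0.42 = 0.89, so A_new/A_old = 0.89^(1/0.42) = 0.89^2.381
ln(A_new/A_old) = ln 0.89 / 0.42 = -0.1165 / 0.42 = -0.2775
A_new/A_old = e^-0.2775 ≈ 0.7577

75.8%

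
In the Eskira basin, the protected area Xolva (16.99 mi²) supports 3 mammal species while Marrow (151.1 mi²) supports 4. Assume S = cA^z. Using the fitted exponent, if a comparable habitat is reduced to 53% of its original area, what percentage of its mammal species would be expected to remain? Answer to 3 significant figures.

92.0%

z = ln(4/3) / ln(151.1/16.99) = 0.2877 / 2.1853 = 0.1316
S_new/S_old = (A_new/A_old)^z = 0.53^0.1316 = exp(0.1316 × -0.6349) = 0.9198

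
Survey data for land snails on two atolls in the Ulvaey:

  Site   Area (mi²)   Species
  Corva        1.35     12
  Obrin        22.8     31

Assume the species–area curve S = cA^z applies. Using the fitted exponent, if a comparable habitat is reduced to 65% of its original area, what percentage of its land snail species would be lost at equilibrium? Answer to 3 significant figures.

z = ln(31/12) / ln(22.8/1.35) = 0.9491 / 2.8267 = 0.3358
S_new/S_old = (A_new/A_old)^z = 0.65^0.3358 = exp(0.3358 × -0.4308) = 0.8653
Fraction lost = 1 − 0.8653 = 0.1347

13.5%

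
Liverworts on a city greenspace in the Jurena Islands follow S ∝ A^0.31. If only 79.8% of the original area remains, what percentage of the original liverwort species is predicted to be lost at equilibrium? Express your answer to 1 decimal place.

S_new/S_old = (A_new/A_old)^z = 0.798^0.31
= exp(0.31 × ln 0.798) = exp(0.31 × -0.2256) = exp(-0.0700) ≈ 0.9324
Fraction lost = 1 − 0.9324 = 0.06756

6.8%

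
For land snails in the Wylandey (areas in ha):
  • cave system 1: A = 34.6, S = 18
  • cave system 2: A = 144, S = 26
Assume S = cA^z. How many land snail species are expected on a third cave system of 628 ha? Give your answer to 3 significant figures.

38.0

z = ln(26/18) / ln(144/34.6) = 0.3677 / 1.4260 = 0.2579
c = 18 / 34.6^0.2579 = 18 / 2.494 = 7.217
S₃ = 7.217 × 628^0.2579 = 7.217 × 5.267 ≈ 38.01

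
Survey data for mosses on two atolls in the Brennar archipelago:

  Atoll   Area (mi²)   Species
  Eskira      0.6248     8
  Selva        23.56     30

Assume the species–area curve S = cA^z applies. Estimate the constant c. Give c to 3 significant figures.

z = ln(S₂/S₁) / ln(A₂/A₁) = ln(30/8) / ln(23.56/0.6248) = 1.3218 / 3.6299 = 0.3641
c = S₁ / A₁^z = 8 / 0.6248^0.3641 = 8 / 0.8426 = 9.494

9.49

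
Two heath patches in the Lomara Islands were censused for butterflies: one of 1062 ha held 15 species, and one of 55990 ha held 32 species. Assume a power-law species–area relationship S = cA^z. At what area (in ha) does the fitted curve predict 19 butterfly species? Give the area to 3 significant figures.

z = ln(32/15) / ln(55990/1062) = 0.7577 / 3.9650 = 0.1911
c = 15 / 1062^0.1911 = 15 / 3.787 = 3.961
A = (19/3.961)^(1/0.1911) ⇒ ln A = ln(4.797)/0.1911 = 8.2049
A = e^8.2049 ≈ 3659 ha

3660 ha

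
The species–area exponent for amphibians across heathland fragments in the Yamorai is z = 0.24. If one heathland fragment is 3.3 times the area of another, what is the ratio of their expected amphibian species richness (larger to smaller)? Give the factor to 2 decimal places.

S₂/S₁ = (A₂/A₁)^z = 3.3^0.24
ln(S₂/S₁) = 0.24 × ln 3.3 = 0.24 × 1.1939 = 0.2865
S₂/S₁ = e^0.2865 ≈ 1.332

1.33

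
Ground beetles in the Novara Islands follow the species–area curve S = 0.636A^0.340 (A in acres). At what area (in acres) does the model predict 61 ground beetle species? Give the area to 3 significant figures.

61 = 0.636 × A^0.34  ⇒  A^0.34 = 61/0.636 = 95.91
ln A = ln(95.91) / 0.34 = 4.5634 / 0.34 = 13.4219
A = e^13.4219 ≈ 674586 acres

675000 acres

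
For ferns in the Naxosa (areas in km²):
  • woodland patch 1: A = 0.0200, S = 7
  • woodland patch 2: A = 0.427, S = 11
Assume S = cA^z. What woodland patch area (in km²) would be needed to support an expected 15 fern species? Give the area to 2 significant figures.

z = ln(11/7) / ln(0.427/0.02) = 0.4520 / 3.0611 = 0.1477
c = 7 / 0.02^0.1477 = 7 / 0.5612 = 12.47
A = (15/12.47)^(1/0.1477) ⇒ ln A = ln(1.203)/0.1477 = 1.2495
A = e^1.2495 ≈ 3.489 km²

3.5 km²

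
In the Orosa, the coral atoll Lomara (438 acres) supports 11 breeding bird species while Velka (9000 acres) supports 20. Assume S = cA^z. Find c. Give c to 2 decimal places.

3.30

z = ln(S₂/S₁) / ln(A₂/A₁) = ln(20/11) / ln(9000/438) = 0.5978 / 3.0228 = 0.1978
c = S₁ / A₁^z = 11 / 438^0.1978 = 11 / 3.33 = 3.303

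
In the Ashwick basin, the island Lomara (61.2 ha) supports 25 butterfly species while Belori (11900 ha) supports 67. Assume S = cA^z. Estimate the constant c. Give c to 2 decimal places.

11.58

z = ln(S₂/S₁) / ln(A₂/A₁) = ln(67/25) / ln(11900/61.2) = 0.9858 / 5.2701 = 0.1871
c = S₁ / A₁^z = 25 / 61.2^0.1871 = 25 / 2.159 = 11.58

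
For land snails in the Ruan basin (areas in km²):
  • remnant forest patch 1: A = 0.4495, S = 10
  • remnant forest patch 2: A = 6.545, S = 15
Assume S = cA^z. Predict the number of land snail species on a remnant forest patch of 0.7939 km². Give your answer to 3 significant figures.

10.9

z = ln(15/10) / ln(6.545/0.4495) = 0.4055 / 2.6783 = 0.1514
c = 10 / 0.4495^0.1514 = 10 / 0.886 = 11.29
S₃ = 11.29 × 0.7939^0.1514 = 11.29 × 0.9657 ≈ 10.9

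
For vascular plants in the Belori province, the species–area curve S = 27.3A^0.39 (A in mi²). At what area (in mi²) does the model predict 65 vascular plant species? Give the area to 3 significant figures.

9.25 mi²

65 = 27.3 × A^0.39  ⇒  A^0.39 = 65/27.3 = 2.381
ln A = ln(2.381) / 0.39 = 0.8675 / 0.39 = 2.2244
A = e^2.2244 ≈ 9.248 mi²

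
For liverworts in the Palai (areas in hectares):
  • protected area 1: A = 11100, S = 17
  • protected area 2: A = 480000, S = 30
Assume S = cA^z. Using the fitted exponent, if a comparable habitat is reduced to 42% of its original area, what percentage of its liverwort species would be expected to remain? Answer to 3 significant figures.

z = ln(30/17) / ln(480000/11100) = 0.5680 / 3.7668 = 0.1508
S_new/S_old = (A_new/A_old)^z = 0.42^0.1508 = exp(0.1508 × -0.8675) = 0.8774

87.7%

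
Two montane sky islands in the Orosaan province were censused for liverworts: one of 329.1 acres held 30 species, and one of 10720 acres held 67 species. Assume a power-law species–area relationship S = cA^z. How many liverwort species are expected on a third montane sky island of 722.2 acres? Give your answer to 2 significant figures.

36

z = ln(67/30) / ln(10720/329.1) = 0.8035 / 3.4835 = 0.2307
c = 30 / 329.1^0.2307 = 30 / 3.807 = 7.879
S₃ = 7.879 × 722.2^0.2307 = 7.879 × 4.564 ≈ 35.96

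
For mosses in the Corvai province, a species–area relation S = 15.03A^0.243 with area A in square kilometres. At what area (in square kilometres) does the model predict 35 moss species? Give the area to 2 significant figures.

32 square kilometres

35 = 15.03 × A^0.243  ⇒  A^0.243 = 35/15.03 = 2.329
ln A = ln(2.329) / 0.243 = 0.8453 / 0.243 = 3.4786
A = e^3.4786 ≈ 32.41 square kilometres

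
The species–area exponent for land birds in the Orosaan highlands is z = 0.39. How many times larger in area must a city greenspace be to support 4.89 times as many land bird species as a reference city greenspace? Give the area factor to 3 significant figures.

58.5

(A₂/A₁)^0.39 = 4.89, so A₂/A₁ = 4.89^(1/0.39) = 4.89^2.564
ln(A₂/A₁) = ln 4.89 / 0.39 = 1.5872 / 0.39 = 4.0697
A₂/A₁ = e^4.0697 ≈ 58.54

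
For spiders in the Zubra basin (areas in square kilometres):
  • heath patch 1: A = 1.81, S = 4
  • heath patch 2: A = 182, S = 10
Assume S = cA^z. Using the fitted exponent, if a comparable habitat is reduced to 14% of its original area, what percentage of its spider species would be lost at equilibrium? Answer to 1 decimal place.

z = ln(10/4) / ln(182/1.81) = 0.9163 / 4.6107 = 0.1987
S_new/S_old = (A_new/A_old)^z = 0.14^0.1987 = exp(0.1987 × -1.9661) = 0.6766
Fraction lost = 1 − 0.6766 = 0.3234

32.3%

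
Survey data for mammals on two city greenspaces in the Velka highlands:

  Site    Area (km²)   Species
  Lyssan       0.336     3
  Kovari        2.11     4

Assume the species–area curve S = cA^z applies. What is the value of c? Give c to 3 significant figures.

3.56

z = ln(S₂/S₁) / ln(A₂/A₁) = ln(4/3) / ln(2.11/0.336) = 0.2877 / 1.8373 = 0.1566
c = S₁ / A₁^z = 3 / 0.336^0.1566 = 3 / 0.843 = 3.559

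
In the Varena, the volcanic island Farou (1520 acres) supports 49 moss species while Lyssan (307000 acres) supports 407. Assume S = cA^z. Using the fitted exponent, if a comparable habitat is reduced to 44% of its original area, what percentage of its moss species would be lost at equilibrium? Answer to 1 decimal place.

z = ln(407/49) / ln(307000/1520) = 2.1170 / 5.3081 = 0.3988
S_new/S_old = (A_new/A_old)^z = 0.44^0.3988 = exp(0.3988 × -0.8210) = 0.7208
Fraction lost = 1 − 0.7208 = 0.2792

27.9%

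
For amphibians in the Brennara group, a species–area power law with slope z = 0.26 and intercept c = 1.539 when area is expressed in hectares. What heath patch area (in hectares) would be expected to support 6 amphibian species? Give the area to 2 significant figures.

190 hectares

6 = 1.539 × A^0.26  ⇒  A^0.26 = 6/1.539 = 3.899
ln A = ln(3.899) / 0.26 = 1.3606 / 0.26 = 5.2332
A = e^5.2332 ≈ 187.4 hectares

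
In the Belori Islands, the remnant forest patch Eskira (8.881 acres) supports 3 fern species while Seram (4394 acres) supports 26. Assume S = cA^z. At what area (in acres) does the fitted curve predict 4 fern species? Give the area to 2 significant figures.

20 acres

z = ln(26/3) / ln(4394/8.881) = 2.1595 / 6.2041 = 0.3481
c = 3 / 8.881^0.3481 = 3 / 2.139 = 1.403
A = (4/1.403)^(1/0.3481) ⇒ ln A = ln(2.852)/0.3481 = 3.0104
A = e^3.0104 ≈ 20.3 acres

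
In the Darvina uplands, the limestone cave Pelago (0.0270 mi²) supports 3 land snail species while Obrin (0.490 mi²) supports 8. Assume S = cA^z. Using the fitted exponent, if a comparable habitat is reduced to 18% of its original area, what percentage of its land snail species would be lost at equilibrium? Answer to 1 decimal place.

44.0%

z = ln(8/3) / ln(0.49/0.027) = 0.9808 / 2.8986 = 0.3384
S_new/S_old = (A_new/A_old)^z = 0.18^0.3384 = exp(0.3384 × -1.7148) = 0.5598
Fraction lost = 1 − 0.5598 = 0.4402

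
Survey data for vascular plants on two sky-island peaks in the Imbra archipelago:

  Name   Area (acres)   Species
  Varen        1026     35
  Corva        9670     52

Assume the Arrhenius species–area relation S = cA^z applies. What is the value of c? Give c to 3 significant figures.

z = ln(S₂/S₁) / ln(A₂/A₁) = ln(52/35) / ln(9670/1026) = 0.3959 / 2.2434 = 0.1765
c = S₁ / A₁^z = 35 / 1026^0.1765 = 35 / 3.399 = 10.3

10.3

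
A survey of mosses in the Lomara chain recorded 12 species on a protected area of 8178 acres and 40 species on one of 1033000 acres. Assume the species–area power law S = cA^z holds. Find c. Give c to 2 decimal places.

z = ln(S₂/S₁) / ln(A₂/A₁) = ln(40/12) / ln(1033000/8178) = 1.2040 / 4.8388 = 0.2488
c = S₁ / A₁^z = 12 / 8178^0.2488 = 12 / 9.409 = 1.275

1.28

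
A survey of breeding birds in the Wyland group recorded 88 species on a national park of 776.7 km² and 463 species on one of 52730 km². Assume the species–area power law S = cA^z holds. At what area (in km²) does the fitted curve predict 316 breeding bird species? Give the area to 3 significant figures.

20000 km²

z = ln(463/88) / ln(52730/776.7) = 1.6604 / 4.2179 = 0.3937
c = 88 / 776.7^0.3937 = 88 / 13.73 = 6.408
A = (316/6.408)^(1/0.3937) ⇒ ln A = ln(49.31)/0.3937 = 9.9026
A = e^9.9026 ≈ 19982 km²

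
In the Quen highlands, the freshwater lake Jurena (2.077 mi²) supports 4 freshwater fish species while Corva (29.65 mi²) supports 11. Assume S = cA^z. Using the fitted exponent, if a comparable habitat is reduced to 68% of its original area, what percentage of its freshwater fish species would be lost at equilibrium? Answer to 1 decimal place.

13.6%

z = ln(11/4) / ln(29.65/2.077) = 1.0116 / 2.6585 = 0.3805
S_new/S_old = (A_new/A_old)^z = 0.68^0.3805 = exp(0.3805 × -0.3857) = 0.8635
Fraction lost = 1 − 0.8635 = 0.1365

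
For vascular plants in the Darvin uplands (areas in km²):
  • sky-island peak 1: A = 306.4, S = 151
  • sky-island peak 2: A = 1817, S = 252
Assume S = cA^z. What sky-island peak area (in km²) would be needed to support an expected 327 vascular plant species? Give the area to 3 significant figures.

z = ln(252/151) / ln(1817/306.4) = 0.5121 / 1.7801 = 0.2877
c = 151 / 306.4^0.2877 = 151 / 5.192 = 29.08
A = (327/29.08)^(1/0.2877) ⇒ ln A = ln(11.24)/0.2877 = 8.4105
A = e^8.4105 ≈ 4494 km²

4490 km²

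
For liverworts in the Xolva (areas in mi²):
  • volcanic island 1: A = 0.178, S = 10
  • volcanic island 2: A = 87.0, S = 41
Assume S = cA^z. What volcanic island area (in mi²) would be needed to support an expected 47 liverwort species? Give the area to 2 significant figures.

160 mi²

z = ln(41/10) / ln(87/0.178) = 1.4110 / 6.1919 = 0.2279
c = 10 / 0.178^0.2279 = 10 / 0.6748 = 14.82
A = (47/14.82)^(1/0.2279) ⇒ ln A = ln(3.172)/0.2279 = 5.0652
A = e^5.0652 ≈ 158.4 mi²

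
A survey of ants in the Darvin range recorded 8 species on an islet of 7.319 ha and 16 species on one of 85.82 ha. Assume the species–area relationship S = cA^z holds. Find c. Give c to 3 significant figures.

4.57

z = ln(S₂/S₁) / ln(A₂/A₁) = ln(16/8) / ln(85.82/7.319) = 0.6931 / 2.4618 = 0.2816
c = S₁ / A₁^z = 8 / 7.319^0.2816 = 8 / 1.751 = 4.568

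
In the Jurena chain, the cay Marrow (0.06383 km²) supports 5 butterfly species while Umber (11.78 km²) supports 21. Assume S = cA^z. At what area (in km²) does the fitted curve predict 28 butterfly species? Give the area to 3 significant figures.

z = ln(21/5) / ln(11.78/0.06383) = 1.4351 / 5.2179 = 0.2750
c = 5 / 0.06383^0.2750 = 5 / 0.4692 = 10.66
A = (28/10.66)^(1/0.2750) ⇒ ln A = ln(2.627)/0.2750 = 3.5124
A = e^3.5124 ≈ 33.53 km²

33.5 km²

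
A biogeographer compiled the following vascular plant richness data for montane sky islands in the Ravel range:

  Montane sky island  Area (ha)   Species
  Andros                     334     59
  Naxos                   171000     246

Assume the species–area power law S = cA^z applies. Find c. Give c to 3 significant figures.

15.6

z = ln(S₂/S₁) / ln(A₂/A₁) = ln(246/59) / ln(171000/334) = 1.4278 / 6.2383 = 0.2289
c = S₁ / A₁^z = 59 / 334^0.2289 = 59 / 3.781 = 15.6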